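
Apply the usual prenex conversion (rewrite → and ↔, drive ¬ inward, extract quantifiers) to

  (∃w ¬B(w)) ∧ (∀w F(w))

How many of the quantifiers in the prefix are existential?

1

Rename bound variables to avoid capture: w↦u.
  (∃w ¬B(w)) ∧ (∀u F(u))
Extract every quantifier outward, since the variables are now distinct and don't occur free across branches:
  ∃w ∀u (¬B(w) ∧ F(u))
The prefix is ∃w ∀u: 1 universal, 1 existential.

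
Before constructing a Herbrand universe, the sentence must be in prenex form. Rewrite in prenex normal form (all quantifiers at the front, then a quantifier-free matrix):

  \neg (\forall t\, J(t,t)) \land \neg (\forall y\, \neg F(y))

\exists t\, \exists y\, (\neg J(t,t) \land F(y))

Push ¬ through the quantifiers and connectives to reach negation normal form:
  (\exists t\, \neg J(t,t)) \land (\exists y\, F(y))
All bound variables are already distinct, so no renaming is needed.
Pull the quantifiers to the front (each side's bound variable is not free in the other side):
  \exists t\, \exists y\, (\neg J(t,t) \land F(y))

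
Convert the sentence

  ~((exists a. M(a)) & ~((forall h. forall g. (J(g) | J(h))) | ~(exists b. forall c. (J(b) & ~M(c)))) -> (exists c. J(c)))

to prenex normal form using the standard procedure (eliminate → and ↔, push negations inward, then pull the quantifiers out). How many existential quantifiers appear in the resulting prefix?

4

Eliminate → and ↔ using ¬ and ∨.
  ~(~((exists a. M(a)) & ~((forall h. forall g. (J(g) | J(h))) | ~(exists b. forall c. (J(b) & ~M(c))))) | (exists c. J(c)))
Move each ¬ inward, flipping quantifiers it crosses:
  (exists a. M(a)) & (exists h. exists g. (~J(g) & ~J(h))) & (exists b. forall c. (J(b) & ~M(c))) & (forall c. ~J(c))
Give each quantifier a distinct variable: c↦v.
  (exists a. M(a)) & (exists h. exists g. (~J(g) & ~J(h))) & (exists b. forall c. (J(b) & ~M(c))) & (forall v. ~J(v))
Extract every quantifier outward, since the variables are now distinct and don't occur free across branches:
  exists a. exists h. exists g. exists b. forall c. forall v. (M(a) & ~J(g) & ~J(h) & J(b) & ~M(c) & ~J(v))
The prefix is exists a exists h exists g exists b forall c forall v: 2 universal, 4 existential.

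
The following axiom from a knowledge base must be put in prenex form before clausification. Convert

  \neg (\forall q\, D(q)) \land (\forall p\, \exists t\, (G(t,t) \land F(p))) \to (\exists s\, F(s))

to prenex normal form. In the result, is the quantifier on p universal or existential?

existential

Rewrite implications/biconditionals: A → B as ¬A ∨ B.
  \neg (\neg (\forall q\, D(q)) \land (\forall p\, \exists t\, (G(t,t) \land F(p)))) \lor (\exists s\, F(s))
Move each ¬ inward, flipping quantifiers it crosses:
  (\forall q\, D(q)) \lor (\exists p\, \forall t\, (\neg G(t,t) \lor \neg F(p))) \lor (\exists s\, F(s))
Extract every quantifier outward, since the variables are now distinct and don't occur free across branches:
  \forall q\, \exists p\, \forall t\, \exists s\, (D(q) \lor \neg G(t,t) \lor \neg F(p) \lor F(s))
The quantifier \forall p sits under an odd number of negations (counting the antecedent side of each →), so it flips to \exists p.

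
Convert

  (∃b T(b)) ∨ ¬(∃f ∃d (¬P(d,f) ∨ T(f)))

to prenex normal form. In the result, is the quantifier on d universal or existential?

Move each ¬ inward, flipping quantifiers it crosses:
  (∃b T(b)) ∨ (∀f ∀d (P(d,f) ∧ ¬T(f)))
All bound variables are already distinct, so no renaming is needed.
Finally move all quantifiers to the prefix:
  ∃b ∀f ∀d (T(b) ∨ P(d,f) ∧ ¬T(f))
The quantifier ∃d sits under an odd number of negations, so it flips to ∀d.

universal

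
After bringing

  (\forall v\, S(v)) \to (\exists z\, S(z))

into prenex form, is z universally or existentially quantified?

First replace A → B with ¬A ∨ B.
  \neg (\forall v\, S(v)) \lor (\exists z\, S(z))
Push ¬ through the quantifiers and connectives to reach negation normal form:
  (\exists v\, \neg S(v)) \lor (\exists z\, S(z))
All bound variables are already distinct, so no renaming is needed.
Pull the quantifiers to the front (each side's bound variable is not free in the other side):
  \exists v\, \exists z\, (\neg S(v) \lor S(z))
The quantifier \exists z sits under an even number of negations (counting the antecedent side of each →), so it remains existential.

existential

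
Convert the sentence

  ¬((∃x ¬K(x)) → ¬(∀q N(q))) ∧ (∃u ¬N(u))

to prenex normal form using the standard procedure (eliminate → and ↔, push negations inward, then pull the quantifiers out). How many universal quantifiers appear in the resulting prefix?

1

Rewrite implications/biconditionals: A → B as ¬A ∨ B.
  ¬(¬(∃x ¬K(x)) ∨ ¬(∀q N(q))) ∧ (∃u ¬N(u))
Move each ¬ inward, flipping quantifiers it crosses:
  (∃x ¬K(x)) ∧ (∀q N(q)) ∧ (∃u ¬N(u))
Finally move all quantifiers to the prefix:
  ∃x ∀q ∃u (¬K(x) ∧ N(q) ∧ ¬N(u))
The prefix is ∃x ∀q ∃u: 1 universal, 2 existential.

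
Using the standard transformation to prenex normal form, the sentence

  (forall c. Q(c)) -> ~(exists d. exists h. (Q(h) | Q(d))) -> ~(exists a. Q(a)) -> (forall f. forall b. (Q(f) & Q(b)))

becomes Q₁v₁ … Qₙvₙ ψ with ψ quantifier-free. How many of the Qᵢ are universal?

2

Eliminate → and ↔ using ¬ and ∨.
  ~(forall c. Q(c)) | ~~(exists d. exists h. (Q(h) | Q(d))) | ~~(exists a. Q(a)) | (forall f. forall b. (Q(f) & Q(b)))
Move each ¬ inward, flipping quantifiers it crosses:
  (exists c. ~Q(c)) | (exists d. exists h. (Q(h) | Q(d))) | (exists a. Q(a)) | (forall f. forall b. (Q(f) & Q(b)))
All bound variables are already distinct, so no renaming is needed.
Pull the quantifiers to the front (each side's bound variable is not free in the other side):
  exists c. exists d. exists h. exists a. forall f. forall b. (~Q(c) | Q(h) | Q(d) | Q(a) | Q(f) & Q(b))
The prefix is exists c exists d exists h exists a forall f forall b: 2 universal, 4 existential.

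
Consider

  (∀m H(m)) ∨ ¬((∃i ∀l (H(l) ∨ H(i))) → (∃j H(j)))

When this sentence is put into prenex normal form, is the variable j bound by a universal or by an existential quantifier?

First replace A → B with ¬A ∨ B.
  (∀m H(m)) ∨ ¬(¬(∃i ∀l (H(l) ∨ H(i))) ∨ (∃j H(j)))
Drive negations inward (¬∀x A ≡ ∃x ¬A, ¬∃x A ≡ ∀x ¬A, De Morgan for ∧/∨):
  (∀m H(m)) ∨ (∃i ∀l (H(l) ∨ H(i))) ∧ (∀j ¬H(j))
All bound variables are already distinct, so no renaming is needed.
Finally move all quantifiers to the prefix:
  ∀m ∃i ∀l ∀j (H(m) ∨ (H(l) ∨ H(i)) ∧ ¬H(j))
The quantifier ∃j sits under an odd number of negations (counting the antecedent side of each →), so it flips to ∀j.

universal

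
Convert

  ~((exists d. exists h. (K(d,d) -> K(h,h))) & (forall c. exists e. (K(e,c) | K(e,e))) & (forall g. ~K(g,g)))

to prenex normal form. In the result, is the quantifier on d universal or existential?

Rewrite implications/biconditionals: A → B as ¬A ∨ B.
  ~((exists d. exists h. (~K(d,d) | K(h,h))) & (forall c. exists e. (K(e,c) | K(e,e))) & (forall g. ~K(g,g)))
Move each ¬ inward, flipping quantifiers it crosses:
  (forall d. forall h. (K(d,d) & ~K(h,h))) | (exists c. forall e. (~K(e,c) & ~K(e,e))) | (exists g. K(g,g))
Pull the quantifiers to the front (each side's bound variable is not free in the other side):
  forall d. forall h. exists c. forall e. exists g. (K(d,d) & ~K(h,h) | ~K(e,c) & ~K(e,e) | K(g,g))
The quantifier exists d sits under an odd number of negations (counting the antecedent side of each →), so it flips to forall d.

universal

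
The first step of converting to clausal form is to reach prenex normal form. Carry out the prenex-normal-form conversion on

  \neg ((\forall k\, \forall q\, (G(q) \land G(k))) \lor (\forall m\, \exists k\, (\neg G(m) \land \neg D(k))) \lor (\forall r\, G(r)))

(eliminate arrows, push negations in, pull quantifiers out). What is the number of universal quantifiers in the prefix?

Drive negations inward (¬∀x A ≡ ∃x ¬A, ¬∃x A ≡ ∀x ¬A, De Morgan for ∧/∨):
  (\exists k\, \exists q\, (\neg G(q) \lor \neg G(k))) \land (\exists m\, \forall k\, (G(m) \lor D(k))) \land (\exists r\, \neg G(r))
Give each quantifier a distinct variable: k↦c.
  (\exists k\, \exists q\, (\neg G(q) \lor \neg G(k))) \land (\exists m\, \forall c\, (G(m) \lor D(c))) \land (\exists r\, \neg G(r))
Finally move all quantifiers to the prefix:
  \exists k\, \exists q\, \exists m\, \forall c\, \exists r\, ((\neg G(q) \lor \neg G(k)) \land (G(m) \lor D(c)) \land \neg G(r))
The prefix is \exists k \exists q \exists m \forall c \exists r: 1 universal, 4 existential.

1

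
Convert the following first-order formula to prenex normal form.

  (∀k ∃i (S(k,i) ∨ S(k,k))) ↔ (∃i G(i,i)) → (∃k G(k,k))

Eliminate → and ↔ using ¬ and ∨; A ↔ B as (¬A ∨ B) ∧ (¬B ∨ A).
  (¬(∀k ∃i (S(k,i) ∨ S(k,k))) ∨ ¬(∃i G(i,i)) ∨ (∃k G(k,k))) ∧ (¬(¬(∃i G(i,i)) ∨ (∃k G(k,k))) ∨ (∀k ∃i (S(k,i) ∨ S(k,k))))
Push ¬ through the quantifiers and connectives to reach negation normal form:
  ((∃k ∀i (¬S(k,i) ∧ ¬S(k,k))) ∨ (∀i ¬G(i,i)) ∨ (∃k G(k,k))) ∧ ((∃i G(i,i)) ∧ (∀k ¬G(k,k)) ∨ (∀k ∃i (S(k,i) ∨ S(k,k))))
Standardize variables apart so no two quantifiers bind the same name: i↦u1, k↦w, i↦x, k↦c, k↦t, i↦v1.
  ((∃k ∀i (¬S(k,i) ∧ ¬S(k,k))) ∨ (∀u1 ¬G(u1,u1)) ∨ (∃w G(w,w))) ∧ ((∃x G(x,x)) ∧ (∀c ¬G(c,c)) ∨ (∀t ∃v1 (S(t,v1) ∨ S(t,t))))
Finally move all quantifiers to the prefix:
  ∃k ∀i ∀u1 ∃w ∃x ∀c ∀t ∃v1 ((¬S(k,i) ∧ ¬S(k,k) ∨ ¬G(u1,u1) ∨ G(w,w)) ∧ (G(x,x) ∧ ¬G(c,c) ∨ S(t,v1) ∨ S(t,t)))

∃k ∀i ∀u1 ∃w ∃x ∀c ∀t ∃v1 ((¬S(k,i) ∧ ¬S(k,k) ∨ ¬G(u1,u1) ∨ G(w,w)) ∧ (G(x,x) ∧ ¬G(c,c) ∨ S(t,v1) ∨ S(t,t)))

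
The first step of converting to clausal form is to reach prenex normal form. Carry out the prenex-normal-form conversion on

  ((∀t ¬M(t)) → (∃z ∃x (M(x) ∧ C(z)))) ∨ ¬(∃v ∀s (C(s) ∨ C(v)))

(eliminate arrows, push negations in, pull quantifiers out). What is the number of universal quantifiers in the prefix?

First replace A → B with ¬A ∨ B.
  ¬(∀t ¬M(t)) ∨ (∃z ∃x (M(x) ∧ C(z))) ∨ ¬(∃v ∀s (C(s) ∨ C(v)))
Drive negations inward (¬∀x A ≡ ∃x ¬A, ¬∃x A ≡ ∀x ¬A, De Morgan for ∧/∨):
  (∃t M(t)) ∨ (∃z ∃x (M(x) ∧ C(z))) ∨ (∀v ∃s (¬C(s) ∧ ¬C(v)))
All bound variables are already distinct, so no renaming is needed.
Pull the quantifiers to the front (each side's bound variable is not free in the other side):
  ∃t ∃z ∃x ∀v ∃s (M(t) ∨ M(x) ∧ C(z) ∨ ¬C(s) ∧ ¬C(v))
The prefix is ∃t ∃z ∃x ∀v ∃s: 1 universal, 4 existential.

1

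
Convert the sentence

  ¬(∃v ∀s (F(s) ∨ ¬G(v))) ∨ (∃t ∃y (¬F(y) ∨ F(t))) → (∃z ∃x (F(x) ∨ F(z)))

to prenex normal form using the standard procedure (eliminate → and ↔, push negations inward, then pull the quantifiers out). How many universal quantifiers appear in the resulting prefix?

First replace A → B with ¬A ∨ B.
  ¬(¬(∃v ∀s (F(s) ∨ ¬G(v))) ∨ (∃t ∃y (¬F(y) ∨ F(t)))) ∨ (∃z ∃x (F(x) ∨ F(z)))
Move each ¬ inward, flipping quantifiers it crosses:
  (∃v ∀s (F(s) ∨ ¬G(v))) ∧ (∀t ∀y (F(y) ∧ ¬F(t))) ∨ (∃z ∃x (F(x) ∨ F(z)))
Pull the quantifiers to the front (each side's bound variable is not free in the other side):
  ∃v ∀s ∀t ∀y ∃z ∃x ((F(s) ∨ ¬G(v)) ∧ F(y) ∧ ¬F(t) ∨ F(x) ∨ F(z))
The prefix is ∃v ∀s ∀t ∀y ∃z ∃x: 3 universal, 3 existential.

3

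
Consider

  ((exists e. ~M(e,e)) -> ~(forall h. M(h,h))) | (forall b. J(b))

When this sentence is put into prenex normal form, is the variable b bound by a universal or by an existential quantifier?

universal

Eliminate → and ↔ using ¬ and ∨.
  ~(exists e. ~M(e,e)) | ~(forall h. M(h,h)) | (forall b. J(b))
Move each ¬ inward, flipping quantifiers it crosses:
  (forall e. M(e,e)) | (exists h. ~M(h,h)) | (forall b. J(b))
All bound variables are already distinct, so no renaming is needed.
Extract every quantifier outward, since the variables are now distinct and don't occur free across branches:
  forall e. exists h. forall b. (M(e,e) | ~M(h,h) | J(b))
The quantifier forall b sits under an even number of negations (counting the antecedent side of each →), so it remains universal.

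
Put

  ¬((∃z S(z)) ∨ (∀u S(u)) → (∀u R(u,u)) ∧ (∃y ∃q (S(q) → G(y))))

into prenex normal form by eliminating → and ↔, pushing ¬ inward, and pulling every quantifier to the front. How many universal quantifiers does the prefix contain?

First replace A → B with ¬A ∨ B.
  ¬(¬((∃z S(z)) ∨ (∀u S(u))) ∨ (∀u R(u,u)) ∧ (∃y ∃q (¬S(q) ∨ G(y))))
Push ¬ through the quantifiers and connectives to reach negation normal form:
  ((∃z S(z)) ∨ (∀u S(u))) ∧ ((∃u ¬R(u,u)) ∨ (∀y ∀q (S(q) ∧ ¬G(y))))
Standardize variables apart so no two quantifiers bind the same name: u↦w.
  ((∃z S(z)) ∨ (∀u S(u))) ∧ ((∃w ¬R(w,w)) ∨ (∀y ∀q (S(q) ∧ ¬G(y))))
Extract every quantifier outward, since the variables are now distinct and don't occur free across branches:
  ∃z ∀u ∃w ∀y ∀q ((S(z) ∨ S(u)) ∧ (¬R(w,w) ∨ S(q) ∧ ¬G(y)))
The prefix is ∃z ∀u ∃w ∀y ∀q: 3 universal, 2 existential.

3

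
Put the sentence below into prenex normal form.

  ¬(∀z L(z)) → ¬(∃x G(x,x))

First replace A → B with ¬A ∨ B.
  ¬¬(∀z L(z)) ∨ ¬(∃x G(x,x))
Push ¬ through the quantifiers and connectives to reach negation normal form:
  (∀z L(z)) ∨ (∀x ¬G(x,x))
All bound variables are already distinct, so no renaming is needed.
Pull the quantifiers to the front (each side's bound variable is not free in the other side):
  ∀z ∀x (L(z) ∨ ¬G(x,x))

∀z ∀x (L(z) ∨ ¬G(x,x))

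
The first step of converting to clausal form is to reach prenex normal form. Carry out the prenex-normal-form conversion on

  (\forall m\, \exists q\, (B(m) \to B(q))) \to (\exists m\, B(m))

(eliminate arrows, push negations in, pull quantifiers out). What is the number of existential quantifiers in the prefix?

2

Eliminate → and ↔ using ¬ and ∨.
  \neg (\forall m\, \exists q\, (\neg B(m) \lor B(q))) \lor (\exists m\, B(m))
Push ¬ through the quantifiers and connectives to reach negation normal form:
  (\exists m\, \forall q\, (B(m) \land \neg B(q))) \lor (\exists m\, B(m))
Give each quantifier a distinct variable: m↦z1.
  (\exists m\, \forall q\, (B(m) \land \neg B(q))) \lor (\exists z1\, B(z1))
Pull the quantifiers to the front (each side's bound variable is not free in the other side):
  \exists m\, \forall q\, \exists z1\, (B(m) \land \neg B(q) \lor B(z1))
The prefix is \exists m \forall q \exists z1: 1 universal, 2 existential.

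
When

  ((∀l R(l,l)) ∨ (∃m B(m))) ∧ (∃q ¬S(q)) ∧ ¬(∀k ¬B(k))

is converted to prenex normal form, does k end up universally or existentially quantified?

Push ¬ through the quantifiers and connectives to reach negation normal form:
  ((∀l R(l,l)) ∨ (∃m B(m))) ∧ (∃q ¬S(q)) ∧ (∃k B(k))
Finally move all quantifiers to the prefix:
  ∀l ∃m ∃q ∃k ((R(l,l) ∨ B(m)) ∧ ¬S(q) ∧ B(k))
The quantifier ∀k sits under an odd number of negations, so it flips to ∃k.

existential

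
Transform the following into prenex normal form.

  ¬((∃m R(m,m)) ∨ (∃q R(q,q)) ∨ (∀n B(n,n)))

Move each ¬ inward, flipping quantifiers it crosses:
  (∀m ¬R(m,m)) ∧ (∀q ¬R(q,q)) ∧ (∃n ¬B(n,n))
All bound variables are already distinct, so no renaming is needed.
Finally move all quantifiers to the prefix:
  ∀m ∀q ∃n (¬R(m,m) ∧ ¬R(q,q) ∧ ¬B(n,n))

∀m ∀q ∃n (¬R(m,m) ∧ ¬R(q,q) ∧ ¬B(n,n))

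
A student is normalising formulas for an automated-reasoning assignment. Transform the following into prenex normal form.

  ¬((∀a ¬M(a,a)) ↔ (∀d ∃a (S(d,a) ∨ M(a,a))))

Rewrite implications/biconditionals: A → B as ¬A ∨ B; A ↔ B as (¬A ∨ B) ∧ (¬B ∨ A).
  ¬((¬(∀a ¬M(a,a)) ∨ (∀d ∃a (S(d,a) ∨ M(a,a)))) ∧ (¬(∀d ∃a (S(d,a) ∨ M(a,a))) ∨ (∀a ¬M(a,a))))
Drive negations inward (¬∀x A ≡ ∃x ¬A, ¬∃x A ≡ ∀x ¬A, De Morgan for ∧/∨):
  (∀a ¬M(a,a)) ∧ (∃d ∀a (¬S(d,a) ∧ ¬M(a,a))) ∨ (∀d ∃a (S(d,a) ∨ M(a,a))) ∧ (∃a M(a,a))
Give each quantifier a distinct variable: a↦x, d↦y1, a↦w1, a↦v1.
  (∀a ¬M(a,a)) ∧ (∃d ∀x (¬S(d,x) ∧ ¬M(x,x))) ∨ (∀y1 ∃w1 (S(y1,w1) ∨ M(w1,w1))) ∧ (∃v1 M(v1,v1))
Finally move all quantifiers to the prefix:
  ∀a ∃d ∀x ∀y1 ∃w1 ∃v1 (¬M(a,a) ∧ ¬S(d,x) ∧ ¬M(x,x) ∨ (S(y1,w1) ∨ M(w1,w1)) ∧ M(v1,v1))

∀a ∃d ∀x ∀y1 ∃w1 ∃v1 (¬M(a,a) ∧ ¬S(d,x) ∧ ¬M(x,x) ∨ (S(y1,w1) ∨ M(w1,w1)) ∧ M(v1,v1))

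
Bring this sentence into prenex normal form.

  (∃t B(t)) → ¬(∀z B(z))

∀t ∃z (¬B(t) ∨ ¬B(z))

Eliminate → and ↔ using ¬ and ∨.
  ¬(∃t B(t)) ∨ ¬(∀z B(z))
Drive negations inward (¬∀x A ≡ ∃x ¬A, ¬∃x A ≡ ∀x ¬A, De Morgan for ∧/∨):
  (∀t ¬B(t)) ∨ (∃z ¬B(z))
All bound variables are already distinct, so no renaming is needed.
Pull the quantifiers to the front (each side's bound variable is not free in the other side):
  ∀t ∃z (¬B(t) ∨ ¬B(z))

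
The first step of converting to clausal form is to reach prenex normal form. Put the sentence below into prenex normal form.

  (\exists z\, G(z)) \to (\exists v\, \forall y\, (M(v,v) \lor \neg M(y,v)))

\forall z\, \exists v\, \forall y\, (\neg G(z) \lor M(v,v) \lor \neg M(y,v))

Eliminate → and ↔ using ¬ and ∨.
  \neg (\exists z\, G(z)) \lor (\exists v\, \forall y\, (M(v,v) \lor \neg M(y,v)))
Push ¬ through the quantifiers and connectives to reach negation normal form:
  (\forall z\, \neg G(z)) \lor (\exists v\, \forall y\, (M(v,v) \lor \neg M(y,v)))
All bound variables are already distinct, so no renaming is needed.
Finally move all quantifiers to the prefix:
  \forall z\, \exists v\, \forall y\, (\neg G(z) \lor M(v,v) \lor \neg M(y,v))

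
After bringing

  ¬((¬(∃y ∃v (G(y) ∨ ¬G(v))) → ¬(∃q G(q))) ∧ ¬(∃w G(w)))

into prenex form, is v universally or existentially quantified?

universal

First replace A → B with ¬A ∨ B.
  ¬((¬¬(∃y ∃v (G(y) ∨ ¬G(v))) ∨ ¬(∃q G(q))) ∧ ¬(∃w G(w)))
Drive negations inward (¬∀x A ≡ ∃x ¬A, ¬∃x A ≡ ∀x ¬A, De Morgan for ∧/∨):
  (∀y ∀v (¬G(y) ∧ G(v))) ∧ (∃q G(q)) ∨ (∃w G(w))
All bound variables are already distinct, so no renaming is needed.
Extract every quantifier outward, since the variables are now distinct and don't occur free across branches:
  ∀y ∀v ∃q ∃w (¬G(y) ∧ G(v) ∧ G(q) ∨ G(w))
The quantifier ∃v sits under an odd number of negations (counting the antecedent side of each →), so it flips to ∀v.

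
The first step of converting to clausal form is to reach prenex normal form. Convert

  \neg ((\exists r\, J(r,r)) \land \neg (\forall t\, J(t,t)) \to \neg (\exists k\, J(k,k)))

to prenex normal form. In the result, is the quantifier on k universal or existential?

existential

Rewrite implications/biconditionals: A → B as ¬A ∨ B.
  \neg (\neg ((\exists r\, J(r,r)) \land \neg (\forall t\, J(t,t))) \lor \neg (\exists k\, J(k,k)))
Push ¬ through the quantifiers and connectives to reach negation normal form:
  (\exists r\, J(r,r)) \land (\exists t\, \neg J(t,t)) \land (\exists k\, J(k,k))
Pull the quantifiers to the front (each side's bound variable is not free in the other side):
  \exists r\, \exists t\, \exists k\, (J(r,r) \land \neg J(t,t) \land J(k,k))
The quantifier \exists k sits under an even number of negations (counting the antecedent side of each →), so it remains existential.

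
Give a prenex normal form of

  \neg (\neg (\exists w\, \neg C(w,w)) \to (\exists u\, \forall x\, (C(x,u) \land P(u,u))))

\forall w\, \forall u\, \exists x\, (C(w,w) \land (\neg C(x,u) \lor \neg P(u,u)))

Eliminate → and ↔ using ¬ and ∨.
  \neg (\neg \neg (\exists w\, \neg C(w,w)) \lor (\exists u\, \forall x\, (C(x,u) \land P(u,u))))
Move each ¬ inward, flipping quantifiers it crosses:
  (\forall w\, C(w,w)) \land (\forall u\, \exists x\, (\neg C(x,u) \lor \neg P(u,u)))
Pull the quantifiers to the front (each side's bound variable is not free in the other side):
  \forall w\, \forall u\, \exists x\, (C(w,w) \land (\neg C(x,u) \lor \neg P(u,u)))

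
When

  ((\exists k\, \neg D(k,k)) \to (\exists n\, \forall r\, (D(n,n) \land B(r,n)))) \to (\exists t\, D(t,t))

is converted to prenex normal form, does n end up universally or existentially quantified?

universal

First replace A → B with ¬A ∨ B.
  \neg (\neg (\exists k\, \neg D(k,k)) \lor (\exists n\, \forall r\, (D(n,n) \land B(r,n)))) \lor (\exists t\, D(t,t))
Move each ¬ inward, flipping quantifiers it crosses:
  (\exists k\, \neg D(k,k)) \land (\forall n\, \exists r\, (\neg D(n,n) \lor \neg B(r,n))) \lor (\exists t\, D(t,t))
All bound variables are already distinct, so no renaming is needed.
Pull the quantifiers to the front (each side's bound variable is not free in the other side):
  \exists k\, \forall n\, \exists r\, \exists t\, (\neg D(k,k) \land (\neg D(n,n) \lor \neg B(r,n)) \lor D(t,t))
The quantifier \exists n sits under an odd number of negations (counting the antecedent side of each →), so it flips to \forall n.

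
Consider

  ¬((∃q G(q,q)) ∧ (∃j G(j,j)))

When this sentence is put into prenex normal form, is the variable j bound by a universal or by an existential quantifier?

Push ¬ through the quantifiers and connectives to reach negation normal form:
  (∀q ¬G(q,q)) ∨ (∀j ¬G(j,j))
All bound variables are already distinct, so no renaming is needed.
Extract every quantifier outward, since the variables are now distinct and don't occur free across branches:
  ∀q ∀j (¬G(q,q) ∨ ¬G(j,j))
The quantifier ∃j sits under an odd number of negations, so it flips to ∀j.

universal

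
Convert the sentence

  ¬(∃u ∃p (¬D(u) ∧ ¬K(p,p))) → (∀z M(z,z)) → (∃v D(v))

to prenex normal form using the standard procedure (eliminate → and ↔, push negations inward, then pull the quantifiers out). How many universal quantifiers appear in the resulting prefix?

0

Rewrite implications/biconditionals: A → B as ¬A ∨ B.
  ¬¬(∃u ∃p (¬D(u) ∧ ¬K(p,p))) ∨ ¬(∀z M(z,z)) ∨ (∃v D(v))
Drive negations inward (¬∀x A ≡ ∃x ¬A, ¬∃x A ≡ ∀x ¬A, De Morgan for ∧/∨):
  (∃u ∃p (¬D(u) ∧ ¬K(p,p))) ∨ (∃z ¬M(z,z)) ∨ (∃v D(v))
All bound variables are already distinct, so no renaming is needed.
Extract every quantifier outward, since the variables are now distinct and don't occur free across branches:
  ∃u ∃p ∃z ∃v (¬D(u) ∧ ¬K(p,p) ∨ ¬M(z,z) ∨ D(v))
The prefix is ∃u ∃p ∃z ∃v: 0 universal, 4 existential.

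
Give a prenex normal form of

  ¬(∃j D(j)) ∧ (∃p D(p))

Drive negations inward (¬∀x A ≡ ∃x ¬A, ¬∃x A ≡ ∀x ¬A, De Morgan for ∧/∨):
  (∀j ¬D(j)) ∧ (∃p D(p))
All bound variables are already distinct, so no renaming is needed.
Finally move all quantifiers to the prefix:
  ∀j ∃p (¬D(j) ∧ D(p))

∀j ∃p (¬D(j) ∧ D(p))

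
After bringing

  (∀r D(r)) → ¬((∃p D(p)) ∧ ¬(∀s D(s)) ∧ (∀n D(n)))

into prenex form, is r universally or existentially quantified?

existential

Eliminate → and ↔ using ¬ and ∨.
  ¬(∀r D(r)) ∨ ¬((∃p D(p)) ∧ ¬(∀s D(s)) ∧ (∀n D(n)))
Push ¬ through the quantifiers and connectives to reach negation normal form:
  (∃r ¬D(r)) ∨ (∀p ¬D(p)) ∨ (∀s D(s)) ∨ (∃n ¬D(n))
All bound variables are already distinct, so no renaming is needed.
Pull the quantifiers to the front (each side's bound variable is not free in the other side):
  ∃r ∀p ∀s ∃n (¬D(r) ∨ ¬D(p) ∨ D(s) ∨ ¬D(n))
The quantifier ∀r sits under an odd number of negations (counting the antecedent side of each →), so it flips to ∃r.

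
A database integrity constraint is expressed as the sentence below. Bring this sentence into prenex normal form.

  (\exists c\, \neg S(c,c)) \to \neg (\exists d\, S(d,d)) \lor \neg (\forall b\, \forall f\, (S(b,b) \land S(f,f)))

Eliminate → and ↔ using ¬ and ∨.
  \neg (\exists c\, \neg S(c,c)) \lor \neg (\exists d\, S(d,d)) \lor \neg (\forall b\, \forall f\, (S(b,b) \land S(f,f)))
Push ¬ through the quantifiers and connectives to reach negation normal form:
  (\forall c\, S(c,c)) \lor (\forall d\, \neg S(d,d)) \lor (\exists b\, \exists f\, (\neg S(b,b) \lor \neg S(f,f)))
All bound variables are already distinct, so no renaming is needed.
Pull the quantifiers to the front (each side's bound variable is not free in the other side):
  \forall c\, \forall d\, \exists b\, \exists f\, (S(c,c) \lor \neg S(d,d) \lor \neg S(b,b) \lor \neg S(f,f))

\forall c\, \forall d\, \exists b\, \exists f\, (S(c,c) \lor \neg S(d,d) \lor \neg S(b,b) \lor \neg S(f,f))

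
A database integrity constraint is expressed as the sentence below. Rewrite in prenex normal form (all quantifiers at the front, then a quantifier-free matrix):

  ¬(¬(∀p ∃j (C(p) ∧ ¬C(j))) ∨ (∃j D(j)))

∀p ∃j ∀u1 (C(p) ∧ ¬C(j) ∧ ¬D(u1))

Move each ¬ inward, flipping quantifiers it crosses:
  (∀p ∃j (C(p) ∧ ¬C(j))) ∧ (∀j ¬D(j))
Rename bound variables to avoid capture: j↦u1.
  (∀p ∃j (C(p) ∧ ¬C(j))) ∧ (∀u1 ¬D(u1))
Extract every quantifier outward, since the variables are now distinct and don't occur free across branches:
  ∀p ∃j ∀u1 (C(p) ∧ ¬C(j) ∧ ¬D(u1))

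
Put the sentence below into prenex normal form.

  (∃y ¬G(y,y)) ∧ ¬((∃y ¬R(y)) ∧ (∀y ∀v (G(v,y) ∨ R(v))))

Move each ¬ inward, flipping quantifiers it crosses:
  (∃y ¬G(y,y)) ∧ ((∀y R(y)) ∨ (∃y ∃v (¬G(v,y) ∧ ¬R(v))))
Rename bound variables to avoid capture: y↦b, y↦w.
  (∃y ¬G(y,y)) ∧ ((∀b R(b)) ∨ (∃w ∃v (¬G(v,w) ∧ ¬R(v))))
Pull the quantifiers to the front (each side's bound variable is not free in the other side):
  ∃y ∀b ∃w ∃v (¬G(y,y) ∧ (R(b) ∨ ¬G(v,w) ∧ ¬R(v)))

∃y ∀b ∃w ∃v (¬G(y,y) ∧ (R(b) ∨ ¬G(v,w) ∧ ¬R(v)))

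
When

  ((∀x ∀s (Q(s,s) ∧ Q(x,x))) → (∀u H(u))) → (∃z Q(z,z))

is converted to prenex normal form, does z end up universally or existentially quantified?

Eliminate → and ↔ using ¬ and ∨.
  ¬(¬(∀x ∀s (Q(s,s) ∧ Q(x,x))) ∨ (∀u H(u))) ∨ (∃z Q(z,z))
Move each ¬ inward, flipping quantifiers it crosses:
  (∀x ∀s (Q(s,s) ∧ Q(x,x))) ∧ (∃u ¬H(u)) ∨ (∃z Q(z,z))
All bound variables are already distinct, so no renaming is needed.
Pull the quantifiers to the front (each side's bound variable is not free in the other side):
  ∀x ∀s ∃u ∃z (Q(s,s) ∧ Q(x,x) ∧ ¬H(u) ∨ Q(z,z))
The quantifier ∃z sits under an even number of negations (counting the antecedent side of each →), so it remains existential.

existential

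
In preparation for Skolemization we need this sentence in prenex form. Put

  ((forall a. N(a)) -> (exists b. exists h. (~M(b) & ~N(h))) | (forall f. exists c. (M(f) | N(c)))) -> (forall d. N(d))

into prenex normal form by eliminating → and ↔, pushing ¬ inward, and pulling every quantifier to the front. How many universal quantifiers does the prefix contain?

5

Eliminate → and ↔ using ¬ and ∨.
  ~(~(forall a. N(a)) | (exists b. exists h. (~M(b) & ~N(h))) | (forall f. exists c. (M(f) | N(c)))) | (forall d. N(d))
Drive negations inward (¬∀x A ≡ ∃x ¬A, ¬∃x A ≡ ∀x ¬A, De Morgan for ∧/∨):
  (forall a. N(a)) & (forall b. forall h. (M(b) | N(h))) & (exists f. forall c. (~M(f) & ~N(c))) | (forall d. N(d))
Pull the quantifiers to the front (each side's bound variable is not free in the other side):
  forall a. forall b. forall h. exists f. forall c. forall d. (N(a) & (M(b) | N(h)) & ~M(f) & ~N(c) | N(d))
The prefix is forall a forall b forall h exists f forall c forall d: 5 universal, 1 existential.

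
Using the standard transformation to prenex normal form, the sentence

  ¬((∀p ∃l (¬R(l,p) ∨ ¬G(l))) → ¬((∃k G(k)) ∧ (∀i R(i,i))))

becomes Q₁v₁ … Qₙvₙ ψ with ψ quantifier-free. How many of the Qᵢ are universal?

2

Eliminate → and ↔ using ¬ and ∨.
  ¬(¬(∀p ∃l (¬R(l,p) ∨ ¬G(l))) ∨ ¬((∃k G(k)) ∧ (∀i R(i,i))))
Move each ¬ inward, flipping quantifiers it crosses:
  (∀p ∃l (¬R(l,p) ∨ ¬G(l))) ∧ (∃k G(k)) ∧ (∀i R(i,i))
All bound variables are already distinct, so no renaming is needed.
Extract every quantifier outward, since the variables are now distinct and don't occur free across branches:
  ∀p ∃l ∃k ∀i ((¬R(l,p) ∨ ¬G(l)) ∧ G(k) ∧ R(i,i))
The prefix is ∀p ∃l ∃k ∀i: 2 universal, 2 existential.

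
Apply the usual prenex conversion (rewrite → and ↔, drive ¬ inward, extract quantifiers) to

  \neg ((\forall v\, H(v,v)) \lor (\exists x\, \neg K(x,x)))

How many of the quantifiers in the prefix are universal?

1

Drive negations inward (¬∀x A ≡ ∃x ¬A, ¬∃x A ≡ ∀x ¬A, De Morgan for ∧/∨):
  (\exists v\, \neg H(v,v)) \land (\forall x\, K(x,x))
All bound variables are already distinct, so no renaming is needed.
Finally move all quantifiers to the prefix:
  \exists v\, \forall x\, (\neg H(v,v) \land K(x,x))
The prefix is \exists v \forall x: 1 universal, 1 existential.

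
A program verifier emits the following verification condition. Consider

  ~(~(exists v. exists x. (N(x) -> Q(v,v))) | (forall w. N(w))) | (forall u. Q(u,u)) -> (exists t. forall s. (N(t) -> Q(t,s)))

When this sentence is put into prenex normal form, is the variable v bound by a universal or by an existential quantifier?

Eliminate → and ↔ using ¬ and ∨.
  ~(~(~(exists v. exists x. (~N(x) | Q(v,v))) | (forall w. N(w))) | (forall u. Q(u,u))) | (exists t. forall s. (~N(t) | Q(t,s)))
Drive negations inward (¬∀x A ≡ ∃x ¬A, ¬∃x A ≡ ∀x ¬A, De Morgan for ∧/∨):
  ((forall v. forall x. (N(x) & ~Q(v,v))) | (forall w. N(w))) & (exists u. ~Q(u,u)) | (exists t. forall s. (~N(t) | Q(t,s)))
Finally move all quantifiers to the prefix:
  forall v. forall x. forall w. exists u. exists t. forall s. ((N(x) & ~Q(v,v) | N(w)) & ~Q(u,u) | ~N(t) | Q(t,s))
The quantifier exists v sits under an odd number of negations (counting the antecedent side of each →), so it flips to forall v.

universal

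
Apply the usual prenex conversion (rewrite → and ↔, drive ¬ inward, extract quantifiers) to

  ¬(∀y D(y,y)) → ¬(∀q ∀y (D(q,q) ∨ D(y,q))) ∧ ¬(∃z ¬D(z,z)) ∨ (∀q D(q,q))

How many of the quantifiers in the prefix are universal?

3

Eliminate → and ↔ using ¬ and ∨.
  ¬¬(∀y D(y,y)) ∨ ¬(∀q ∀y (D(q,q) ∨ D(y,q))) ∧ ¬(∃z ¬D(z,z)) ∨ (∀q D(q,q))
Drive negations inward (¬∀x A ≡ ∃x ¬A, ¬∃x A ≡ ∀x ¬A, De Morgan for ∧/∨):
  (∀y D(y,y)) ∨ (∃q ∃y (¬D(q,q) ∧ ¬D(y,q))) ∧ (∀z D(z,z)) ∨ (∀q D(q,q))
Give each quantifier a distinct variable: y↦t, q↦v1.
  (∀y D(y,y)) ∨ (∃q ∃t (¬D(q,q) ∧ ¬D(t,q))) ∧ (∀z D(z,z)) ∨ (∀v1 D(v1,v1))
Finally move all quantifiers to the prefix:
  ∀y ∃q ∃t ∀z ∀v1 (D(y,y) ∨ ¬D(q,q) ∧ ¬D(t,q) ∧ D(z,z) ∨ D(v1,v1))
The prefix is ∀y ∃q ∃t ∀z ∀v1: 3 universal, 2 existential.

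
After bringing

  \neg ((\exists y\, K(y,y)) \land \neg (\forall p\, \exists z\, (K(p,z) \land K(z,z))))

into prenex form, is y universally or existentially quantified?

universal

Push ¬ through the quantifiers and connectives to reach negation normal form:
  (\forall y\, \neg K(y,y)) \lor (\forall p\, \exists z\, (K(p,z) \land K(z,z)))
All bound variables are already distinct, so no renaming is needed.
Finally move all quantifiers to the prefix:
  \forall y\, \forall p\, \exists z\, (\neg K(y,y) \lor K(p,z) \land K(z,z))
The quantifier \exists y sits under an odd number of negations, so it flips to \forall y.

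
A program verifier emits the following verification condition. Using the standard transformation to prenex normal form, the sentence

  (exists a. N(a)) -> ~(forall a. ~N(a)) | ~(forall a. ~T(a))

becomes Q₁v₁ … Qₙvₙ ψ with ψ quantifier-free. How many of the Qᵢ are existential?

2

First replace A → B with ¬A ∨ B.
  ~(exists a. N(a)) | ~(forall a. ~N(a)) | ~(forall a. ~T(a))
Drive negations inward (¬∀x A ≡ ∃x ¬A, ¬∃x A ≡ ∀x ¬A, De Morgan for ∧/∨):
  (forall a. ~N(a)) | (exists a. N(a)) | (exists a. T(a))
Rename bound variables to avoid capture: a↦y1, a↦w.
  (forall a. ~N(a)) | (exists y1. N(y1)) | (exists w. T(w))
Extract every quantifier outward, since the variables are now distinct and don't occur free across branches:
  forall a. exists y1. exists w. (~N(a) | N(y1) | T(w))
The prefix is forall a exists y1 exists w: 1 universal, 2 existential.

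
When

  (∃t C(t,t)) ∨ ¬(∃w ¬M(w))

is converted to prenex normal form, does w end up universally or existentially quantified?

universal

Drive negations inward (¬∀x A ≡ ∃x ¬A, ¬∃x A ≡ ∀x ¬A, De Morgan for ∧/∨):
  (∃t C(t,t)) ∨ (∀w M(w))
All bound variables are already distinct, so no renaming is needed.
Finally move all quantifiers to the prefix:
  ∃t ∀w (C(t,t) ∨ M(w))
The quantifier ∃w sits under an odd number of negations, so it flips to ∀w.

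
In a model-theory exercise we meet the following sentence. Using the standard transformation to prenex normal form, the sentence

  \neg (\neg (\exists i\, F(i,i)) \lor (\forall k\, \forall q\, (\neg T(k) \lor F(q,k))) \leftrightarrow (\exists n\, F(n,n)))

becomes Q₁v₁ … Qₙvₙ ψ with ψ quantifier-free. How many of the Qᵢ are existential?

4

Rewrite implications/biconditionals: A → B as ¬A ∨ B; A ↔ B as (¬A ∨ B) ∧ (¬B ∨ A).
  \neg ((\neg (\neg (\exists i\, F(i,i)) \lor (\forall k\, \forall q\, (\neg T(k) \lor F(q,k)))) \lor (\exists n\, F(n,n))) \land (\neg (\exists n\, F(n,n)) \lor \neg (\exists i\, F(i,i)) \lor (\forall k\, \forall q\, (\neg T(k) \lor F(q,k)))))
Move each ¬ inward, flipping quantifiers it crosses:
  ((\forall i\, \neg F(i,i)) \lor (\forall k\, \forall q\, (\neg T(k) \lor F(q,k)))) \land (\forall n\, \neg F(n,n)) \lor (\exists n\, F(n,n)) \land (\exists i\, F(i,i)) \land (\exists k\, \exists q\, (T(k) \land \neg F(q,k)))
Rename bound variables to avoid capture: n↦b, i↦x, k↦v, q↦y1.
  ((\forall i\, \neg F(i,i)) \lor (\forall k\, \forall q\, (\neg T(k) \lor F(q,k)))) \land (\forall n\, \neg F(n,n)) \lor (\exists b\, F(b,b)) \land (\exists x\, F(x,x)) \land (\exists v\, \exists y1\, (T(v) \land \neg F(y1,v)))
Finally move all quantifiers to the prefix:
  \forall i\, \forall k\, \forall q\, \forall n\, \exists b\, \exists x\, \exists v\, \exists y1\, ((\neg F(i,i) \lor \neg T(k) \lor F(q,k)) \land \neg F(n,n) \lor F(b,b) \land F(x,x) \land T(v) \land \neg F(y1,v))
The prefix is \forall i \forall k \forall q \forall n \exists b \exists x \exists v \exists y1: 4 universal, 4 existential.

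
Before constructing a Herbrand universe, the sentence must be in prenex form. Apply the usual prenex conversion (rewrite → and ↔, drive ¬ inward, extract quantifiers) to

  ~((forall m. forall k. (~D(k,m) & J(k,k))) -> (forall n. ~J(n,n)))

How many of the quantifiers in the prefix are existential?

1

Rewrite implications/biconditionals: A → B as ¬A ∨ B.
  ~(~(forall m. forall k. (~D(k,m) & J(k,k))) | (forall n. ~J(n,n)))
Move each ¬ inward, flipping quantifiers it crosses:
  (forall m. forall k. (~D(k,m) & J(k,k))) & (exists n. J(n,n))
Finally move all quantifiers to the prefix:
  forall m. forall k. exists n. (~D(k,m) & J(k,k) & J(n,n))
The prefix is forall m forall k exists n: 2 universal, 1 existential.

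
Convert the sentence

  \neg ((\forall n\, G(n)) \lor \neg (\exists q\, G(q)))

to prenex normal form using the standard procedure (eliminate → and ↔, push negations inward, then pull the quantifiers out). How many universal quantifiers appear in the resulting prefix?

Drive negations inward (¬∀x A ≡ ∃x ¬A, ¬∃x A ≡ ∀x ¬A, De Morgan for ∧/∨):
  (\exists n\, \neg G(n)) \land (\exists q\, G(q))
Finally move all quantifiers to the prefix:
  \exists n\, \exists q\, (\neg G(n) \land G(q))
The prefix is \exists n \exists q: 0 universal, 2 existential.

0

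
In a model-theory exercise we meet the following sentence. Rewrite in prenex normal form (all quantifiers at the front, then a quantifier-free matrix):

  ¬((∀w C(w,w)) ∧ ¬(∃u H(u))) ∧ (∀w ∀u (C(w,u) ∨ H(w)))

∃w ∃u ∀b ∀s ((¬C(w,w) ∨ H(u)) ∧ (C(b,s) ∨ H(b)))

Drive negations inward (¬∀x A ≡ ∃x ¬A, ¬∃x A ≡ ∀x ¬A, De Morgan for ∧/∨):
  ((∃w ¬C(w,w)) ∨ (∃u H(u))) ∧ (∀w ∀u (C(w,u) ∨ H(w)))
Give each quantifier a distinct variable: w↦b, u↦s.
  ((∃w ¬C(w,w)) ∨ (∃u H(u))) ∧ (∀b ∀s (C(b,s) ∨ H(b)))
Extract every quantifier outward, since the variables are now distinct and don't occur free across branches:
  ∃w ∃u ∀b ∀s ((¬C(w,w) ∨ H(u)) ∧ (C(b,s) ∨ H(b)))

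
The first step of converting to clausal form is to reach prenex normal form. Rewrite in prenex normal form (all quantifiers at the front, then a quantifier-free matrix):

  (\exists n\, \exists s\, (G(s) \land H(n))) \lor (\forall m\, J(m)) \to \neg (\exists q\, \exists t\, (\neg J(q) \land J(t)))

\forall n\, \forall s\, \exists m\, \forall q\, \forall t\, ((\neg G(s) \lor \neg H(n)) \land \neg J(m) \lor J(q) \lor \neg J(t))

Eliminate → and ↔ using ¬ and ∨.
  \neg ((\exists n\, \exists s\, (G(s) \land H(n))) \lor (\forall m\, J(m))) \lor \neg (\exists q\, \exists t\, (\neg J(q) \land J(t)))
Move each ¬ inward, flipping quantifiers it crosses:
  (\forall n\, \forall s\, (\neg G(s) \lor \neg H(n))) \land (\exists m\, \neg J(m)) \lor (\forall q\, \forall t\, (J(q) \lor \neg J(t)))
All bound variables are already distinct, so no renaming is needed.
Extract every quantifier outward, since the variables are now distinct and don't occur free across branches:
  \forall n\, \forall s\, \exists m\, \forall q\, \forall t\, ((\neg G(s) \lor \neg H(n)) \land \neg J(m) \lor J(q) \lor \neg J(t))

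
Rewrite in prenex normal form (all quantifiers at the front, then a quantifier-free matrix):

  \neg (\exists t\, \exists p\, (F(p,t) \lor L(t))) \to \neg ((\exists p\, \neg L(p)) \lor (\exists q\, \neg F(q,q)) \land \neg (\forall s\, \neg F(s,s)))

Eliminate → and ↔ using ¬ and ∨.
  \neg \neg (\exists t\, \exists p\, (F(p,t) \lor L(t))) \lor \neg ((\exists p\, \neg L(p)) \lor (\exists q\, \neg F(q,q)) \land \neg (\forall s\, \neg F(s,s)))
Push ¬ through the quantifiers and connectives to reach negation normal form:
  (\exists t\, \exists p\, (F(p,t) \lor L(t))) \lor (\forall p\, L(p)) \land ((\forall q\, F(q,q)) \lor (\forall s\, \neg F(s,s)))
Standardize variables apart so no two quantifiers bind the same name: p↦z.
  (\exists t\, \exists p\, (F(p,t) \lor L(t))) \lor (\forall z\, L(z)) \land ((\forall q\, F(q,q)) \lor (\forall s\, \neg F(s,s)))
Extract every quantifier outward, since the variables are now distinct and don't occur free across branches:
  \exists t\, \exists p\, \forall z\, \forall q\, \forall s\, (F(p,t) \lor L(t) \lor L(z) \land (F(q,q) \lor \neg F(s,s)))

\exists t\, \exists p\, \forall z\, \forall q\, \forall s\, (F(p,t) \lor L(t) \lor L(z) \land (F(q,q) \lor \neg F(s,s)))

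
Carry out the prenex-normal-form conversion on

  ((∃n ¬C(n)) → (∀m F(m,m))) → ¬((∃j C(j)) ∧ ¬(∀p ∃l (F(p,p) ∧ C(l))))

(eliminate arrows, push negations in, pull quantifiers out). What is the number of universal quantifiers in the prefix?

Rewrite implications/biconditionals: A → B as ¬A ∨ B.
  ¬(¬(∃n ¬C(n)) ∨ (∀m F(m,m))) ∨ ¬((∃j C(j)) ∧ ¬(∀p ∃l (F(p,p) ∧ C(l))))
Drive negations inward (¬∀x A ≡ ∃x ¬A, ¬∃x A ≡ ∀x ¬A, De Morgan for ∧/∨):
  (∃n ¬C(n)) ∧ (∃m ¬F(m,m)) ∨ (∀j ¬C(j)) ∨ (∀p ∃l (F(p,p) ∧ C(l)))
Pull the quantifiers to the front (each side's bound variable is not free in the other side):
  ∃n ∃m ∀j ∀p ∃l (¬C(n) ∧ ¬F(m,m) ∨ ¬C(j) ∨ F(p,p) ∧ C(l))
The prefix is ∃n ∃m ∀j ∀p ∃l: 2 universal, 3 existential.

2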